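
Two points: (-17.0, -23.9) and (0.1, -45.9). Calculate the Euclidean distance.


dx = 0.1 + 17.0 = 17.1
dy = -45.9 + 23.9 = -22.0
d = sqrt(292.41 + 484.0) = sqrt(776.41) = 27.8641

27.8641


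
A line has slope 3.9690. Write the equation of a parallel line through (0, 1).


Parallel lines have equal slopes.
m2 = 3.9690
b2 = 1 - 3.9690*0 = 1.0000

y = 3.9690x + 1.0000


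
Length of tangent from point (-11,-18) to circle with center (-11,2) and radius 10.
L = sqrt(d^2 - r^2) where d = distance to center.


d = sqrt((-11+ 11)^2 + (-18-2)^2) = sqrt(0+400) = 20.0000
L = sqrt(400.0000 - 100) = sqrt(300.0000) = 17.3205

17.3205


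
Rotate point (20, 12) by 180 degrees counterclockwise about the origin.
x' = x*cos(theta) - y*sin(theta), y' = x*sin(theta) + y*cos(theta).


cos(180) = -1, sin(180) = 0
x' = 20*(-1) - 12*0 = -20
y' = 20*0 + 12*(-1) = -12

(-20, -12)


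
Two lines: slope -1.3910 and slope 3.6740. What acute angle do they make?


m1-m2 = -5.065
1+m1*m2 = -4.110534
tan(theta) = |-5.065/(-4.110534)| = 1.232200
theta = arctan(|-5.065/(-4.110534)|) = 50.9387 degrees (acute angle)

50.9387 degrees


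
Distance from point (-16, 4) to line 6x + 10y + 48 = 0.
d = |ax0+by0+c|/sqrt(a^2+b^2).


|6*(-16) + 10*4 + 48| = |-8| = 8
sqrt(36 + 100) = sqrt(136) = 11.6619
d = 8/sqrt(136) = 0.6860

0.6860


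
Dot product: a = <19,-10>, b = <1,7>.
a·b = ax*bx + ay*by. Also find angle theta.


a·b = 19*1 - 10*7 = 19 - 70 = -51
|a| = sqrt(361+100) = 21.4709
|b| = sqrt(1+49) = 7.0711
cos(theta) = -51/(sqrt(461)*sqrt(50)) = -51/sqrt(23050) = -0.335919
theta = arccos(-51/sqrt(23050)) = 109.6284 degrees

a·b = -51, theta = 109.6284 deg


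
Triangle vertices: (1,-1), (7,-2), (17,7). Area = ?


1*(-2-7) = -9
7*(7+ 1) = 56
17*(-1+ 2) = 17
sum = 64
Area = |64|/2 = 32.0000

32.0000 sq units


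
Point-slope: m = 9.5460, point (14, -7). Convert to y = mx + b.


y + 7 = 9.5460(x - 14)
y = 9.5460x - 7 - 9.5460*14
y = 9.5460x - 140.6440

y = 9.5460x - 140.6440


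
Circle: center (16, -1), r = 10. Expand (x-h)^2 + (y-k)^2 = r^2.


(x-16)^2 + (y+ 1)^2 = 10^2
D = -2h = -32, E = -2k = 2
F = h^2+k^2-r^2 = 256+1-100 = 157

x^2 + y^2 - 32x + 2y + 157 = 0


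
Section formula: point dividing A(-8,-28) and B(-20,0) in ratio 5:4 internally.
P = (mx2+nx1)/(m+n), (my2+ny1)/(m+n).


Px = (5*(-20) + 4*(-8))/9 = -132/9 = -14.6667
Py = (5*0 + 4*(-28))/9 = -112/9 = -12.4444

P = (-14.6667, -12.4444)


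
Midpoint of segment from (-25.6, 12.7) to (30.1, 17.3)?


Mx = (-25.6 + 30.1)/2 = 4.5/2 = 2.2500
My = (12.7 + 17.3)/2 = 30.0/2 = 15.0000

(2.2500, 15.0000)


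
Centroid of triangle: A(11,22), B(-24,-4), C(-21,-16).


Gx = (11- 24- 21)/3 = -34/3 = -11.3333
Gy = (22- 4- 16)/3 = 2/3 = 0.6667

G = (-11.3333, 0.6667)


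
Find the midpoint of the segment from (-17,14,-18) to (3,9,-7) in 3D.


Mx = (-17+3)/2 = -7.0000
My = (14+9)/2 = 11.5000
Mz = (-18- 7)/2 = -12.5000

M = (-7.0000, 11.5000, -12.5000)


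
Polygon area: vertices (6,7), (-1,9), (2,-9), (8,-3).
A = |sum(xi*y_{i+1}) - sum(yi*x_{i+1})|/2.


sum(xi*y_{i+1}) = 6*9 - 1*(-9) + 2*(-3) + 8*7 = 113
sum(yi*x_{i+1}) = 7*(-1) + 9*2 - 9*8 - 3*6 = -79
Area = |113 + 79|/2 = 192/2 = 96.0000

96.0000 sq units


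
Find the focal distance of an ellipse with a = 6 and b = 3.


c^2 = 6^2 - 3^2 = 36 - 9 = 27
c = sqrt(27) = 5.1962

c = 5.1962


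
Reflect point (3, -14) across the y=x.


Reflection rule for y=x: (y, x)
(3, -14) -> (-14, 3)

(-14, 3)


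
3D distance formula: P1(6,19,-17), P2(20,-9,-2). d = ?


dx=14, dy=-28, dz=15
d = sqrt(196+784+225) = sqrt(1205) = 34.7131

34.7131


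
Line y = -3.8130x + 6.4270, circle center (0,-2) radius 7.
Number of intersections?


Substitute y = -3.8130x + 6.4270: (x-0)^2 + (-3.8130x+6.4270+ 2)^2 = 49
Expand to Ax^2 + Bx + C = 0, where b-k = 8.427
A = 1+m^2 = 15.538969
B = 2(m(b-k) - h) = 2(-3.8130*8.427 - 0) = -64.264302
C = h^2 + (b-k)^2 - r^2 = 0 + 71.014329 - 49 = 22.014329
disc = B^2-4AC = 4129.9005 - 1368.3199 = 2761.5806
disc > 0

2 intersection points


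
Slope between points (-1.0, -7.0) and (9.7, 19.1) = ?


dy = 19.1 + 7.0 = 26.1
dx = 9.7 + 1.0 = 10.7
m = 26.1/10.7 = 2.4393

m = 2.4393


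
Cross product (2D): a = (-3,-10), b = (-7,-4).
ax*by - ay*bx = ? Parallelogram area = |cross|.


cross = -3*(-4) + 10*(-7) = 12 - 70 = -58
Parallelogram area = |-58| = 58

cross = -58, parallelogram area = 58


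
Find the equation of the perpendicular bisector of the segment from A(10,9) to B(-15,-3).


Midpoint = (-2.5, 3)
Slope of AB = dy/dx = -12/(-25) = 0.4800
Perp slope = -dx/dy = -25/12 = -2.0833
b = My - (perp slope)*Mx = 3 + (-25*(-2.5))/(-12) = 3 - 5.2083 = -2.2083

y = -2.0833x - 2.2083


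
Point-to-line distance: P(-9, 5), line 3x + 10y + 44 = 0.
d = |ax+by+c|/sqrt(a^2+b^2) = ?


|3*(-9) + 10*5 + 44| = |67| = 67
sqrt(9 + 100) = sqrt(109) = 10.4403
d = 67/sqrt(109) = 6.4174

6.4174


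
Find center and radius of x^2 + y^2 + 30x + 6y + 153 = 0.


h = -D/2 = -30/2 = -15
k = -E/2 = -6/2 = -3
r^2 = h^2 + k^2 - F = 225 + 9 - 153 = 81
r = 9

Center (-15, -3), radius = 9


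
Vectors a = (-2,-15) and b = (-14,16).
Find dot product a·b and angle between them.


a·b = -2*(-14) - 15*16 = 28 - 240 = -212
|a| = sqrt(4+225) = 15.1327
|b| = sqrt(196+256) = 21.2603
cos(theta) = -212/(sqrt(229)*sqrt(452)) = -212/sqrt(103508) = -0.658945
theta = arccos(-212/sqrt(103508)) = 131.2194 degrees

a·b = -212, theta = 131.2194 deg


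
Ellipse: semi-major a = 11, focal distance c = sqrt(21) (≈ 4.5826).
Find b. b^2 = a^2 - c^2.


b^2 = 11^2 - (sqrt(21))^2 = 121 - 21 = 100
b = sqrt(100) = 10

b = 10


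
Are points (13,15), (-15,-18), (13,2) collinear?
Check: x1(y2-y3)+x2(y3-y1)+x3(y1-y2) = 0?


13*(-18-2) - 15*(2-15) + 13*(15+ 18)
= -260 + 195 + 429 = 364

No, not collinear (determinant = 364)


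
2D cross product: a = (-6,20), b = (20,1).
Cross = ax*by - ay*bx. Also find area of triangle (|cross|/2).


cross = -6*1 - 20*20 = -6 - 400 = -406
Triangle area = |-406|/2 = 406/2 = 203.0000

cross = -406, triangle area = 203.0000


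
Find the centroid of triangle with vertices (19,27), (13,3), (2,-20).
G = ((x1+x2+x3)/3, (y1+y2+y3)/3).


Gx = (19+13+2)/3 = 34/3 = 11.3333
Gy = (27+3- 20)/3 = 10/3 = 3.3333

G = (11.3333, 3.3333)


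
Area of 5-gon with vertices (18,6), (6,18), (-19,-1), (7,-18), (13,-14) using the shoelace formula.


sum(xi*y_{i+1}) = 18*18 + 6*(-1) - 19*(-18) + 7*(-14) + 13*6 = 640
sum(yi*x_{i+1}) = 6*6 + 18*(-19) - 1*7 - 18*13 - 14*18 = -799
Area = |640 + 799|/2 = 1439/2 = 719.5000

719.5000 sq units


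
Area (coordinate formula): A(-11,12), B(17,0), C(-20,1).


-11*(0-1) = 11
17*(1-12) = -187
-20*(12-0) = -240
sum = -416
Area = |-416|/2 = 208.0000

208.0000 sq units


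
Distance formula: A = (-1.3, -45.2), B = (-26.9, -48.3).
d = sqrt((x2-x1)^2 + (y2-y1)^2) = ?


dx = -26.9 + 1.3 = -25.6
dy = -48.3 + 45.2 = -3.1
d = sqrt(655.36 + 9.61) = sqrt(664.97) = 25.7870

25.7870


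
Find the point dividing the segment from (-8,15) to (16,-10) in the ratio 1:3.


Px = (1*16 + 3*(-8))/4 = -8/4 = -2.0000
Py = (1*(-10) + 3*15)/4 = 35/4 = 8.7500

P = (-2.0000, 8.7500)


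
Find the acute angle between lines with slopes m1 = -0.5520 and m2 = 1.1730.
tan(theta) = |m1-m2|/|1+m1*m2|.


m1-m2 = -1.725
1+m1*m2 = 0.352504
tan(theta) = |-1.725/0.352504| = 4.893561
theta = arctan(|-1.725/0.352504|) = 78.4506 degrees (acute angle)

78.4506 degrees


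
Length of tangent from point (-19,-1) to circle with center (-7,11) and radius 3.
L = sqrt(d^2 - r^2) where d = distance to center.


d = sqrt((-19+ 7)^2 + (-1-11)^2) = sqrt(144+144) = 16.9706
L = sqrt(288.0000 - 9) = sqrt(279.0000) = 16.7033

16.7033


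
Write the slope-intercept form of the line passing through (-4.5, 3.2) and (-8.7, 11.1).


m = (7.9)/(-4.2) = -1.8810
b = y1 - m*x1 = 3.2 - (7.9*(-4.5))/(-4.2) = 3.2 - 8.4643 = -5.2643

y = -1.8810x - 5.2643


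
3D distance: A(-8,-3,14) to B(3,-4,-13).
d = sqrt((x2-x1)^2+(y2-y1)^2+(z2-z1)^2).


dx=11, dy=-1, dz=-27
d = sqrt(121+1+729) = sqrt(851) = 29.1719

29.1719


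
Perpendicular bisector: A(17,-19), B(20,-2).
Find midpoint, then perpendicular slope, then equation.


Midpoint = (18.5, -10.5)
Slope of AB = dy/dx = 17/3 = 5.6667
Perp slope = -dx/dy = -3/17 = -0.1765
b = My - (perp slope)*Mx = -10.5 + (3*18.5)/17 = -10.5 + 3.2647 = -7.2353

y = -0.1765x - 7.2353


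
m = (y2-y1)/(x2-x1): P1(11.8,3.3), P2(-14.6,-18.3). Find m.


dy = -18.3 - 3.3 = -21.6
dx = -14.6 - 11.8 = -26.4
m = -21.6/(-26.4) = 0.8182

m = 0.8182


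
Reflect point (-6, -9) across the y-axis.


Reflection rule for y-axis: (-x, y)
(-6, -9) -> (6, -9)

(6, -9)


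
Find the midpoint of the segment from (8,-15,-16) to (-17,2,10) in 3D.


Mx = (8- 17)/2 = -4.5000
My = (-15+2)/2 = -6.5000
Mz = (-16+10)/2 = -3.0000

M = (-4.5000, -6.5000, -3.0000)


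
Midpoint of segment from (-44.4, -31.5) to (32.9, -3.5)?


Mx = (-44.4 + 32.9)/2 = -11.5/2 = -5.7500
My = (-31.5 - 3.5)/2 = -35.0/2 = -17.5000

(-5.7500, -17.5000)


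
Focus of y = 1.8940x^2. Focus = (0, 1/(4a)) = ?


a = 1.8940
4a = 7.5760
focus = (0, 1/7.5760) = (0, 0.1320)

Focus = (0, 0.1320)


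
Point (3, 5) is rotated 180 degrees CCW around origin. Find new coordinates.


cos(180) = -1, sin(180) = 0
x' = 3*(-1) - 5*0 = -3
y' = 3*0 + 5*(-1) = -5

(-3, -5)


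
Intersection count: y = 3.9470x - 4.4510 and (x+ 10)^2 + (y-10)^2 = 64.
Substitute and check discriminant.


Substitute y = 3.9470x - 4.4510: (x+ 10)^2 + (3.9470x- 4.4510-10)^2 = 64
Expand to Ax^2 + Bx + C = 0, where b-k = -14.451
A = 1+m^2 = 16.578809
B = 2(m(b-k) - h) = 2(3.9470*(-14.451) + 10) = -94.076194
C = h^2 + (b-k)^2 - r^2 = 100 + 208.831401 - 64 = 244.831401
disc = B^2-4AC = 8850.3303 - 16236.0521 = -7385.7218
disc < 0

0 intersection points


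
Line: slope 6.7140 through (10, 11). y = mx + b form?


y - 11 = 6.7140(x - 10)
y = 6.7140x + 11 - 6.7140*10
y = 6.7140x - 56.1400

y = 6.7140x - 56.1400


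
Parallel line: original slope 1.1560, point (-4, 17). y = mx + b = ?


Parallel lines have equal slopes.
m2 = 1.1560
b2 = 17 - 1.1560*(-4) = 21.6240

y = 1.1560x + 21.6240


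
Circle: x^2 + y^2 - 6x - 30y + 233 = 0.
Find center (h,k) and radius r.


h = -D/2 = 6/2 = 3
k = -E/2 = 30/2 = 15
r^2 = h^2 + k^2 - F = 9 + 225 - 233 = 1
r = 1

Center (3, 15), radius = 1


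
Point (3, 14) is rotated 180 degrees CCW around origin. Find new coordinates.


cos(180) = -1, sin(180) = 0
x' = 3*(-1) - 14*0 = -3
y' = 3*0 + 14*(-1) = -14

(-3, -14)


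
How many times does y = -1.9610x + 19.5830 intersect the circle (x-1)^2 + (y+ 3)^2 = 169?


Substitute y = -1.9610x + 19.5830: (x-1)^2 + (-1.9610x+19.5830+ 3)^2 = 169
Expand to Ax^2 + Bx + C = 0, where b-k = 22.583
A = 1+m^2 = 4.845521
B = 2(m(b-k) - h) = 2(-1.9610*22.583 - 1) = -90.570526
C = h^2 + (b-k)^2 - r^2 = 1 + 509.991889 - 169 = 341.991889
disc = B^2-4AC = 8203.0202 - 6628.5155 = 1574.5047
disc > 0

2 intersection points


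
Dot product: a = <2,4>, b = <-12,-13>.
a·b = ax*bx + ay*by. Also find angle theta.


a·b = 2*(-12) + 4*(-13) = -24 - 52 = -76
|a| = sqrt(4+16) = 4.4721
|b| = sqrt(144+169) = 17.6918
cos(theta) = -76/(sqrt(20)*sqrt(313)) = -76/sqrt(6260) = -0.960564
theta = arccos(-76/sqrt(6260)) = 163.8557 degrees

a·b = -76, theta = 163.8557 deg


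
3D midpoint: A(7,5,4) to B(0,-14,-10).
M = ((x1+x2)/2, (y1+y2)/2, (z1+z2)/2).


Mx = (7+0)/2 = 3.5000
My = (5- 14)/2 = -4.5000
Mz = (4- 10)/2 = -3.0000

M = (3.5000, -4.5000, -3.0000)


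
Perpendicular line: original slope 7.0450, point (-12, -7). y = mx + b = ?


Perpendicular slope = -1/m1 = -1/7.0450 = -0.1419
b2 = y0 - m2*x0 = -7 - 12/7.0450 = -7 - 1.7033 = -8.7033

y = -0.1419x - 8.7033


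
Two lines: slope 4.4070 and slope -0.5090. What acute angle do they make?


m1-m2 = 4.916
1+m1*m2 = -1.243163
tan(theta) = |4.916/(-1.243163)| = 3.954429
theta = arctan(|4.916/(-1.243163)|) = 75.8085 degrees (acute angle)

75.8085 degrees


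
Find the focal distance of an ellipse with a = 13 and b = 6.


c^2 = 13^2 - 6^2 = 169 - 36 = 133
c = sqrt(133) = 11.5326

c = 11.5326


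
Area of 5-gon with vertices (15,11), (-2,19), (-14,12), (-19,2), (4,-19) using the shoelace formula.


sum(xi*y_{i+1}) = 15*19 - 2*12 - 14*2 - 19*(-19) + 4*11 = 638
sum(yi*x_{i+1}) = 11*(-2) + 19*(-14) + 12*(-19) + 2*4 - 19*15 = -793
Area = |638 + 793|/2 = 1431/2 = 715.5000

715.5000 sq units


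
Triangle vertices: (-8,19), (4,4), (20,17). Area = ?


-8*(4-17) = 104
4*(17-19) = -8
20*(19-4) = 300
sum = 396
Area = |396|/2 = 198.0000

198.0000 sq units


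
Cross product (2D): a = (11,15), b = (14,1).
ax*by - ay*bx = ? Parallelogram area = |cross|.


cross = 11*1 - 15*14 = 11 - 210 = -199
Parallelogram area = |-199| = 199

cross = -199, parallelogram area = 199


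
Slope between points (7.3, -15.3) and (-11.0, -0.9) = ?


dy = -0.9 + 15.3 = 14.4
dx = -11.0 - 7.3 = -18.3
m = 14.4/(-18.3) = -0.7869

m = -0.7869


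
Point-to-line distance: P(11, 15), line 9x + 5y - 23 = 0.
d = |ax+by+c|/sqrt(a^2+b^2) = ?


|9*11 + 5*15 - 23| = |151| = 151
sqrt(81 + 25) = sqrt(106) = 10.2956
d = 151/sqrt(106) = 14.6664

14.6664


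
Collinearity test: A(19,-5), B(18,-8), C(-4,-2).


19*(-8+ 2) + 18*(-2+ 5) - 4*(-5+ 8)
= -114 + 54 - 12 = -72

No, not collinear (determinant = -72)


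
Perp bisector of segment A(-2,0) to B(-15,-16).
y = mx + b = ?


Midpoint = (-8.5, -8)
Slope of AB = dy/dx = -16/(-13) = 1.2308
Perp slope = -dx/dy = -13/16 = -0.8125
b = My - (perp slope)*Mx = -8 + (-13*(-8.5))/(-16) = -8 - 6.9062 = -14.9062

y = -0.8125x - 14.9062


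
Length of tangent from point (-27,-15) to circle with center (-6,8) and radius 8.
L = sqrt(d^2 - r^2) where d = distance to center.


d = sqrt((-27+ 6)^2 + (-15-8)^2) = sqrt(441+529) = 31.1448
L = sqrt(970.0000 - 64) = sqrt(906.0000) = 30.0998

30.0998


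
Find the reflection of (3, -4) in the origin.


Reflection rule for origin: (-x, -y)
(3, -4) -> (-3, 4)

(-3, 4)


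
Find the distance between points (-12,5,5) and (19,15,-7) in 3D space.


dx=31, dy=10, dz=-12
d = sqrt(961+100+144) = sqrt(1205) = 34.7131

34.7131


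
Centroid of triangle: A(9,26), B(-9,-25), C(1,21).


Gx = (9- 9+1)/3 = 1/3 = 0.3333
Gy = (26- 25+21)/3 = 22/3 = 7.3333

G = (0.3333, 7.3333)


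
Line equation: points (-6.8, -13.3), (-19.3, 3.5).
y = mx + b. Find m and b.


m = (16.8)/(-12.5) = -1.3440
b = y1 - m*x1 = -13.3 - (16.8*(-6.8))/(-12.5) = -13.3 - 9.1392 = -22.4392

y = -1.3440x - 22.4392


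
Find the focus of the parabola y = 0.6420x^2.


a = 0.6420
4a = 2.5680
focus = (0, 1/2.5680) = (0, 0.3894)

Focus = (0, 0.3894)


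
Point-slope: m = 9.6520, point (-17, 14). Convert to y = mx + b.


y - 14 = 9.6520(x + 17)
y = 9.6520x + 14 - 9.6520*(-17)
y = 9.6520x + 178.0840

y = 9.6520x + 178.0840


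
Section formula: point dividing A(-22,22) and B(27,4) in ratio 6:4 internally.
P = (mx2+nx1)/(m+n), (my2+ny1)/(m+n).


Px = (6*27 + 4*(-22))/10 = 74/10 = 7.4000
Py = (6*4 + 4*22)/10 = 112/10 = 11.2000

P = (7.4000, 11.2000)


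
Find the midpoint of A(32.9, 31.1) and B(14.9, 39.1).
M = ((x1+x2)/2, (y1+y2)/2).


Mx = (32.9 + 14.9)/2 = 47.8/2 = 23.9000
My = (31.1 + 39.1)/2 = 70.2/2 = 35.1000

(23.9000, 35.1000)


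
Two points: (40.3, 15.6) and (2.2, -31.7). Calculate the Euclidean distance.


dx = 2.2 - 40.3 = -38.1
dy = -31.7 - 15.6 = -47.3
d = sqrt(1451.61 + 2237.29) = sqrt(3688.9) = 60.7363

60.7363


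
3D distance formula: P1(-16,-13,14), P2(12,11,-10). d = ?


dx=28, dy=24, dz=-24
d = sqrt(784+576+576) = sqrt(1936) = 44.0000

44.0000


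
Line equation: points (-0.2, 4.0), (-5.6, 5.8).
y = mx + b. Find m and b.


m = (1.8)/(-5.4) = -0.3333
b = y1 - m*x1 = 4.0 - (1.8*(-0.2))/(-5.4) = 4.0 - 0.0667 = 3.9333

y = -0.3333x + 3.9333


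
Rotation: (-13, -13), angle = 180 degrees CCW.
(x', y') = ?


cos(180) = -1, sin(180) = 0
x' = -13*(-1) + 13*0 = 13
y' = -13*0 - 13*(-1) = 13

(13, 13)


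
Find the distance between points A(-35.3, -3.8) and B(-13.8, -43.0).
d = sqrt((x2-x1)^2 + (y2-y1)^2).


dx = -13.8 + 35.3 = 21.5
dy = -43.0 + 3.8 = -39.2
d = sqrt(462.25 + 1536.64) = sqrt(1998.89) = 44.7089

44.7089


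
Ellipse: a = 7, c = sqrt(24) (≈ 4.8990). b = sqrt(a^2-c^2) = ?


b^2 = 7^2 - (sqrt(24))^2 = 49 - 24 = 25
b = sqrt(25) = 5

b = 5


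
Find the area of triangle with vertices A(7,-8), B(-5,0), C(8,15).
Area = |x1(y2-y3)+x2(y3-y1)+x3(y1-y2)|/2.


7*(0-15) = -105
-5*(15+ 8) = -115
8*(-8-0) = -64
sum = -284
Area = |-284|/2 = 142.0000

142.0000 sq units


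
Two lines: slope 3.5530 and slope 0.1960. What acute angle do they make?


m1-m2 = 3.357
1+m1*m2 = 1.696388
tan(theta) = |3.357/1.696388| = 1.978910
theta = arctan(|3.357/1.696388|) = 63.1912 degrees (acute angle)

63.1912 degrees


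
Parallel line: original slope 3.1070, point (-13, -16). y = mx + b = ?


Parallel lines have equal slopes.
m2 = 3.1070
b2 = -16 - 3.1070*(-13) = 24.3910

y = 3.1070x + 24.3910


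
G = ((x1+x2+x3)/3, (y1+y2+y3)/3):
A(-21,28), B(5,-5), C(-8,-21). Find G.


Gx = (-21+5- 8)/3 = -24/3 = -8.0000
Gy = (28- 5- 21)/3 = 2/3 = 0.6667

G = (-8.0000, 0.6667)


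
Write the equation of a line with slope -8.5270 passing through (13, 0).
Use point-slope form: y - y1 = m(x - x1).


y - 0 = -8.5270(x - 13)
y = -8.5270x + 0 + 8.5270*13
y = -8.5270x + 110.8510

y = -8.5270x + 110.8510


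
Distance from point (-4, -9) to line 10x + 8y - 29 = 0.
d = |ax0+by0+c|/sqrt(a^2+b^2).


|10*(-4) + 8*(-9) - 29| = |-141| = 141
sqrt(100 + 64) = sqrt(164) = 12.8062
d = 141/sqrt(164) = 11.0103

11.0103


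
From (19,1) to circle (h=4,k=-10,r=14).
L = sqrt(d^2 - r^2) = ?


d = sqrt((19-4)^2 + (1+ 10)^2) = sqrt(225+121) = 18.6011
L = sqrt(346.0000 - 196) = sqrt(150.0000) = 12.2474

12.2474


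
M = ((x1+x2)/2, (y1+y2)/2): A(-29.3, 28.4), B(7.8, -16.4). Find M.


Mx = (-29.3 + 7.8)/2 = -21.5/2 = -10.7500
My = (28.4 - 16.4)/2 = 12.0/2 = 6.0000

(-10.7500, 6.0000)


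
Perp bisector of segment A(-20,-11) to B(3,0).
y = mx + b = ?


Midpoint = (-8.5, -5.5)
Slope of AB = dy/dx = 11/23 = 0.4783
Perp slope = -dx/dy = -23/11 = -2.0909
b = My - (perp slope)*Mx = -5.5 + (23*(-8.5))/11 = -5.5 - 17.7727 = -23.2727

y = -2.0909x - 23.2727


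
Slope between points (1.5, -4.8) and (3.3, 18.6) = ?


dy = 18.6 + 4.8 = 23.4
dx = 3.3 - 1.5 = 1.8
m = 23.4/1.8 = 13.0000

m = 13.0000


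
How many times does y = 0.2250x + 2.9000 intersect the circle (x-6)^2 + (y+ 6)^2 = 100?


Substitute y = 0.2250x + 2.9000: (x-6)^2 + (0.2250x+2.9000+ 6)^2 = 100
Expand to Ax^2 + Bx + C = 0, where b-k = 8.9
A = 1+m^2 = 1.050625
B = 2(m(b-k) - h) = 2(0.2250*8.9 - 6) = -7.995
C = h^2 + (b-k)^2 - r^2 = 36 + 79.21 - 100 = 15.21
disc = B^2-4AC = 63.9200 - 63.9200 = 0
disc = 0

1 intersection point (tangent)


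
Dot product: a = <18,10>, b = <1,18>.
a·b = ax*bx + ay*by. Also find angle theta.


a·b = 18*1 + 10*18 = 18 + 180 = 198
|a| = sqrt(324+100) = 20.5913
|b| = sqrt(1+324) = 18.0278
cos(theta) = 198/(sqrt(424)*sqrt(325)) = 198/sqrt(137800) = 0.533385
theta = arccos(198/sqrt(137800)) = 57.7656 degrees

a·b = 198, theta = 57.7656 deg


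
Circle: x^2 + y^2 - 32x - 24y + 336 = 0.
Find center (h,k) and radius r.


h = -D/2 = 32/2 = 16
k = -E/2 = 24/2 = 12
r^2 = h^2 + k^2 - F = 256 + 144 - 336 = 64
r = 8

Center (16, 12), radius = 8


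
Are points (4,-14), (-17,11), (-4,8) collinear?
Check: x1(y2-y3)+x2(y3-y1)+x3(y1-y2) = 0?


4*(11-8) - 17*(8+ 14) - 4*(-14-11)
= 12 - 374 + 100 = -262

No, not collinear (determinant = -262)


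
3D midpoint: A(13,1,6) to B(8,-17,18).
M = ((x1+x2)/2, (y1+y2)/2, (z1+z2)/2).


Mx = (13+8)/2 = 10.5000
My = (1- 17)/2 = -8.0000
Mz = (6+18)/2 = 12.0000

M = (10.5000, -8.0000, 12.0000)


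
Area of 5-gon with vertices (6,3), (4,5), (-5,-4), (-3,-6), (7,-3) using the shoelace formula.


sum(xi*y_{i+1}) = 6*5 + 4*(-4) - 5*(-6) - 3*(-3) + 7*3 = 74
sum(yi*x_{i+1}) = 3*4 + 5*(-5) - 4*(-3) - 6*7 - 3*6 = -61
Area = |74 + 61|/2 = 135/2 = 67.5000

67.5000 sq units


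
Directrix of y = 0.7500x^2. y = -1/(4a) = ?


a = 0.7500
1/(4a) = 0.3333
directrix: y = -0.3333 = -0.3333

y = -0.3333


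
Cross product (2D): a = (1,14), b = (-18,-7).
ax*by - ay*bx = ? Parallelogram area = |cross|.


cross = 1*(-7) - 14*(-18) = -7 + 252 = 245
Parallelogram area = |245| = 245

cross = 245, parallelogram area = 245


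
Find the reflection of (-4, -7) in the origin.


Reflection rule for origin: (-x, -y)
(-4, -7) -> (4, 7)

(4, 7)


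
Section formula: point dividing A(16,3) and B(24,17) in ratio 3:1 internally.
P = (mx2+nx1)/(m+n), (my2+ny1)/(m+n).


Px = (3*24 + 1*16)/4 = 88/4 = 22.0000
Py = (3*17 + 1*3)/4 = 54/4 = 13.5000

P = (22.0000, 13.5000)


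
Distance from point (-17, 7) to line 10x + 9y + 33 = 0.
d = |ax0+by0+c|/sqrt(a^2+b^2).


|10*(-17) + 9*7 + 33| = |-74| = 74
sqrt(100 + 81) = sqrt(181) = 13.4536
d = 74/sqrt(181) = 5.5004

5.5004


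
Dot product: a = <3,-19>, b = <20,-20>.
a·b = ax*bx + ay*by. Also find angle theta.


a·b = 3*20 - 19*(-20) = 60 + 380 = 440
|a| = sqrt(9+361) = 19.2354
|b| = sqrt(400+400) = 28.2843
cos(theta) = 440/(sqrt(370)*sqrt(800)) = 440/sqrt(296000) = 0.808736
theta = arccos(440/sqrt(296000)) = 36.0274 degrees

a·b = 440, theta = 36.0274 deg


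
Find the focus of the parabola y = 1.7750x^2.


a = 1.7750
4a = 7.1000
focus = (0, 1/7.1000) = (0, 0.1408)

Focus = (0, 0.1408)


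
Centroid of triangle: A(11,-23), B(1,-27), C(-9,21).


Gx = (11+1- 9)/3 = 3/3 = 1.0000
Gy = (-23- 27+21)/3 = -29/3 = -9.6667

G = (1.0000, -9.6667)


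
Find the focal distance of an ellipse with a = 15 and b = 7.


c^2 = 15^2 - 7^2 = 225 - 49 = 176
c = sqrt(176) = 13.2665

c = 13.2665


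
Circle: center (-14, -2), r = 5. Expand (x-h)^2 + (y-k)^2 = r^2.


(x+ 14)^2 + (y+ 2)^2 = 5^2
D = -2h = 28, E = -2k = 4
F = h^2+k^2-r^2 = 196+4-25 = 175

x^2 + y^2 + 28x + 4y + 175 = 0


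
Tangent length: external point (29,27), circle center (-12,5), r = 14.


d = sqrt((29+ 12)^2 + (27-5)^2) = sqrt(1681+484) = 46.5296
L = sqrt(2165.0000 - 196) = sqrt(1969.0000) = 44.3734

44.3734


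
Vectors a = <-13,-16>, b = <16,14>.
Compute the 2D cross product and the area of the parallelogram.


cross = -13*14 + 16*16 = -182 + 256 = 74
Parallelogram area = |74| = 74

cross = 74, parallelogram area = 74


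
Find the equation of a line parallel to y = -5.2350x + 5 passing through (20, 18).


Parallel lines have equal slopes.
m2 = -5.2350
b2 = 18 + 5.2350*20 = 122.7000

y = -5.2350x + 122.7000


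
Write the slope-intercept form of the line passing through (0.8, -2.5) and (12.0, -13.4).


m = (-10.9)/(11.2) = -0.9732
b = y1 - m*x1 = -2.5 - (-10.9*0.8)/(11.2) = -2.5 + 0.7786 = -1.7214

y = -0.9732x - 1.7214


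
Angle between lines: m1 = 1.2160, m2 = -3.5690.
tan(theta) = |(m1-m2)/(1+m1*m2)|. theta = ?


m1-m2 = 4.785
1+m1*m2 = -3.339904
tan(theta) = |4.785/(-3.339904)| = 1.432676
theta = arctan(|4.785/(-3.339904)|) = 55.0852 degrees (acute angle)

55.0852 degrees


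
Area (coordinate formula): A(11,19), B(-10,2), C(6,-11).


11*(2+ 11) = 143
-10*(-11-19) = 300
6*(19-2) = 102
sum = 545
Area = |545|/2 = 272.5000

272.5000 sq units


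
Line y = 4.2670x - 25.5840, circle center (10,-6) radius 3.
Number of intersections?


Substitute y = 4.2670x - 25.5840: (x-10)^2 + (4.2670x- 25.5840+ 6)^2 = 9
Expand to Ax^2 + Bx + C = 0, where b-k = -19.584
A = 1+m^2 = 19.207289
B = 2(m(b-k) - h) = 2(4.2670*(-19.584) - 10) = -187.129856
C = h^2 + (b-k)^2 - r^2 = 100 + 383.533056 - 9 = 474.533056
disc = B^2-4AC = 35017.5830 - 36457.9742 = -1440.3912
disc < 0

0 intersection points


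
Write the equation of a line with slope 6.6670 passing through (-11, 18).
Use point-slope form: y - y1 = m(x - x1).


y - 18 = 6.6670(x + 11)
y = 6.6670x + 18 - 6.6670*(-11)
y = 6.6670x + 91.3370

y = 6.6670x + 91.3370


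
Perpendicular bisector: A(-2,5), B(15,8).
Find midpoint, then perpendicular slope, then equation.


Midpoint = (6.5, 6.5)
Slope of AB = dy/dx = 3/17 = 0.1765
Perp slope = -dx/dy = -17/3 = -5.6667
b = My - (perp slope)*Mx = 6.5 + (17*6.5)/3 = 6.5 + 36.8333 = 43.3333

y = -5.6667x + 43.3333


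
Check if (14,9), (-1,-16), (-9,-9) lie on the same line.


14*(-16+ 9) - 1*(-9-9) - 9*(9+ 16)
= -98 + 18 - 225 = -305

No, not collinear (determinant = -305)


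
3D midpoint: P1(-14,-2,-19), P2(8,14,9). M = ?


Mx = (-14+8)/2 = -3.0000
My = (-2+14)/2 = 6.0000
Mz = (-19+9)/2 = -5.0000

M = (-3.0000, 6.0000, -5.0000)


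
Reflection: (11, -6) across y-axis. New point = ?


Reflection rule for y-axis: (-x, y)
(11, -6) -> (-11, -6)

(-11, -6)


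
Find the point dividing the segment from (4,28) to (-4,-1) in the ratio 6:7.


Px = (6*(-4) + 7*4)/13 = 4/13 = 0.3077
Py = (6*(-1) + 7*28)/13 = 190/13 = 14.6154

P = (0.3077, 14.6154)


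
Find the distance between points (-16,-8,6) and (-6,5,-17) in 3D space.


dx=10, dy=13, dz=-23
d = sqrt(100+169+529) = sqrt(798) = 28.2489

28.2489


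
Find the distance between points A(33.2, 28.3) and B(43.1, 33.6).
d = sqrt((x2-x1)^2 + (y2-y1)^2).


dx = 43.1 - 33.2 = 9.9
dy = 33.6 - 28.3 = 5.3
d = sqrt(98.01 + 28.09) = sqrt(126.1) = 11.2294

11.2294


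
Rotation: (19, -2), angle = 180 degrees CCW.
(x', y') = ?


cos(180) = -1, sin(180) = 0
x' = 19*(-1) + 2*0 = -19
y' = 19*0 - 2*(-1) = 2

(-19, 2)


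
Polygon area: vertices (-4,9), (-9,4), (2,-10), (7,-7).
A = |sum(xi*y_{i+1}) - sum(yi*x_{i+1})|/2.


sum(xi*y_{i+1}) = -4*4 - 9*(-10) + 2*(-7) + 7*9 = 123
sum(yi*x_{i+1}) = 9*(-9) + 4*2 - 10*7 - 7*(-4) = -115
Area = |123 + 115|/2 = 238/2 = 119.0000

119.0000 sq units


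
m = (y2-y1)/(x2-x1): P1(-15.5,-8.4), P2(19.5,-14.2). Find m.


dy = -14.2 + 8.4 = -5.8
dx = 19.5 + 15.5 = 35.0
m = -5.8/35.0 = -0.1657

m = -0.1657


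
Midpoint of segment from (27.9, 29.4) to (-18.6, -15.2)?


Mx = (27.9 - 18.6)/2 = 9.3/2 = 4.6500
My = (29.4 - 15.2)/2 = 14.2/2 = 7.1000

(4.6500, 7.1000)


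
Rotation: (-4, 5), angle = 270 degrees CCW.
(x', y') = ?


cos(270) = 0, sin(270) = -1
x' = -4*0 - 5*(-1) = 5
y' = -4*(-1) + 5*0 = 4

(5, 4)


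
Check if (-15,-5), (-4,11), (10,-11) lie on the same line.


-15*(11+ 11) - 4*(-11+ 5) + 10*(-5-11)
= -330 + 24 - 160 = -466

No, not collinear (determinant = -466)


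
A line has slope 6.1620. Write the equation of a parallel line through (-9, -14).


Parallel lines have equal slopes.
m2 = 6.1620
b2 = -14 - 6.1620*(-9) = 41.4580

y = 6.1620x + 41.4580


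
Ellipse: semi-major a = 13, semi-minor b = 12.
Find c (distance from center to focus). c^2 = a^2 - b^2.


c^2 = 13^2 - 12^2 = 169 - 144 = 25
c = sqrt(25) = 5.0000

c = 5.0000


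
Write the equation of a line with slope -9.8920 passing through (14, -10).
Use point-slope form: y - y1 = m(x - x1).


y + 10 = -9.8920(x - 14)
y = -9.8920x - 10 + 9.8920*14
y = -9.8920x + 128.4880

y = -9.8920x + 128.4880


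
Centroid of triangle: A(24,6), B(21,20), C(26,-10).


Gx = (24+21+26)/3 = 71/3 = 23.6667
Gy = (6+20- 10)/3 = 16/3 = 5.3333

G = (23.6667, 5.3333)


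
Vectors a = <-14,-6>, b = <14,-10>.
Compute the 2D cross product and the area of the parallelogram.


cross = -14*(-10) + 6*14 = 140 + 84 = 224
Parallelogram area = |224| = 224

cross = 224, parallelogram area = 224


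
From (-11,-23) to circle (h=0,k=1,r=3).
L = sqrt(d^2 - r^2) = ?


d = sqrt((-11-0)^2 + (-23-1)^2) = sqrt(121+576) = 26.4008
L = sqrt(697.0000 - 9) = sqrt(688.0000) = 26.2298

26.2298


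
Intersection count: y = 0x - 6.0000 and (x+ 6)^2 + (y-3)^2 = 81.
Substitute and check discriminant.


Substitute y = 0x - 6.0000: (x+ 6)^2 + (0x- 6.0000-3)^2 = 81
Expand to Ax^2 + Bx + C = 0, where b-k = -9
A = 1+m^2 = 1
B = 2(m(b-k) - h) = 2(0*(-9) + 6) = 12
C = h^2 + (b-k)^2 - r^2 = 36 + 81 - 81 = 36
disc = B^2-4AC = 144.0000 - 144.0000 = 0
disc = 0

1 intersection point (tangent)


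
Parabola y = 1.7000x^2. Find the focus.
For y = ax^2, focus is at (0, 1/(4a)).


a = 1.7000
4a = 6.8000
focus = (0, 1/6.8000) = (0, 0.1471)

Focus = (0, 0.1471)


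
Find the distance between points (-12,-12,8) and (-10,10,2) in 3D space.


dx=2, dy=22, dz=-6
d = sqrt(4+484+36) = sqrt(524) = 22.8910

22.8910


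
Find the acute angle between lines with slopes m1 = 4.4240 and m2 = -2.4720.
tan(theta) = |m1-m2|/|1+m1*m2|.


m1-m2 = 6.896
1+m1*m2 = -9.936128
tan(theta) = |6.896/(-9.936128)| = 0.694033
theta = arctan(|6.896/(-9.936128)|) = 34.7619 degrees (acute angle)

34.7619 degrees


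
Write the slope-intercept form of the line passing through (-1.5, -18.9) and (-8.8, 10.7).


m = (29.6)/(-7.3) = -4.0548
b = y1 - m*x1 = -18.9 - (29.6*(-1.5))/(-7.3) = -18.9 - 6.0822 = -24.9822

y = -4.0548x - 24.9822


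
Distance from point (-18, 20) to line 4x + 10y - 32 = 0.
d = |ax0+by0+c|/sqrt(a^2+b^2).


|4*(-18) + 10*20 - 32| = |96| = 96
sqrt(16 + 100) = sqrt(116) = 10.7703
d = 96/sqrt(116) = 8.9134

8.9134


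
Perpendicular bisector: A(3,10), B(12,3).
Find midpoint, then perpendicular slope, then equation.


Midpoint = (7.5, 6.5)
Slope of AB = dy/dx = -7/9 = -0.7778
Perp slope = -dx/dy = 9/7 = 1.2857
b = My - (perp slope)*Mx = 6.5 + (9*7.5)/(-7) = 6.5 - 9.6429 = -3.1429

y = 1.2857x - 3.1429


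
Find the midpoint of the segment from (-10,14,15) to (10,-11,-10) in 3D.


Mx = (-10+10)/2 = 0
My = (14- 11)/2 = 1.5000
Mz = (15- 10)/2 = 2.5000

M = (0, 1.5000, 2.5000)


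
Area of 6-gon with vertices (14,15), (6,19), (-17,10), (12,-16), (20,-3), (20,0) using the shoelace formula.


sum(xi*y_{i+1}) = 14*19 + 6*10 - 17*(-16) + 12*(-3) + 20*0 + 20*15 = 862
sum(yi*x_{i+1}) = 15*6 + 19*(-17) + 10*12 - 16*20 - 3*20 + 0*14 = -493
Area = |862 + 493|/2 = 1355/2 = 677.5000

677.5000 sq units


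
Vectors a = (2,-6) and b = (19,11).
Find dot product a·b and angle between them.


a·b = 2*19 - 6*11 = 38 - 66 = -28
|a| = sqrt(4+36) = 6.3246
|b| = sqrt(361+121) = 21.9545
cos(theta) = -28/(sqrt(40)*sqrt(482)) = -28/sqrt(19280) = -0.201653
theta = arccos(-28/sqrt(19280)) = 101.6336 degrees

a·b = -28, theta = 101.6336 deg


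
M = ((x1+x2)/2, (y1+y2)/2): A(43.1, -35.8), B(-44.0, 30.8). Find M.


Mx = (43.1 - 44.0)/2 = -0.9/2 = -0.4500
My = (-35.8 + 30.8)/2 = -5/2 = -2.5000

(-0.4500, -2.5000)


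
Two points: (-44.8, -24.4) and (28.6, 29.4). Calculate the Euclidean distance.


dx = 28.6 + 44.8 = 73.4
dy = 29.4 + 24.4 = 53.8
d = sqrt(5387.56 + 2894.44) = sqrt(8282.0) = 91.0055

91.0055


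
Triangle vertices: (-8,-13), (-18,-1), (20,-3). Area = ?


-8*(-1+ 3) = -16
-18*(-3+ 13) = -180
20*(-13+ 1) = -240
sum = -436
Area = |-436|/2 = 218.0000

218.0000 sq units


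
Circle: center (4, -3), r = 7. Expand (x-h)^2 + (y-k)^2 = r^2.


(x-4)^2 + (y+ 3)^2 = 7^2
D = -2h = -8, E = -2k = 6
F = h^2+k^2-r^2 = 16+9-49 = -24

x^2 + y^2 - 8x + 6y - 24 = 0


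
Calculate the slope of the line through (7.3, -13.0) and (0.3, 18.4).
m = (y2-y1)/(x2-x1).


dy = 18.4 + 13.0 = 31.4
dx = 0.3 - 7.3 = -7.0
m = 31.4/(-7.0) = -4.4857

m = -4.4857


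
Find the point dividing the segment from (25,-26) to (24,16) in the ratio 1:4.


Px = (1*24 + 4*25)/5 = 124/5 = 24.8000
Py = (1*16 + 4*(-26))/5 = -88/5 = -17.6000

P = (24.8000, -17.6000)


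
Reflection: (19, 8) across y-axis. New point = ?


Reflection rule for y-axis: (-x, y)
(19, 8) -> (-19, 8)

(-19, 8)


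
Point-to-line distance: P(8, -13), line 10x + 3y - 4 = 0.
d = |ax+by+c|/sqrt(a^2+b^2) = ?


|10*8 + 3*(-13) - 4| = |37| = 37
sqrt(100 + 9) = sqrt(109) = 10.4403
d = 37/sqrt(109) = 3.5440

3.5440


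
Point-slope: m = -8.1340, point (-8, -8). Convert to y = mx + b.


y + 8 = -8.1340(x + 8)
y = -8.1340x - 8 + 8.1340*(-8)
y = -8.1340x - 73.0720

y = -8.1340x - 73.0720


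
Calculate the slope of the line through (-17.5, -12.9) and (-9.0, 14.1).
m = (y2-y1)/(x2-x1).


dy = 14.1 + 12.9 = 27.0
dx = -9.0 + 17.5 = 8.5
m = 27.0/8.5 = 3.1765

m = 3.1765


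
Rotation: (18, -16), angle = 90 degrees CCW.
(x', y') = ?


cos(90) = 0, sin(90) = 1
x' = 18*0 + 16*1 = 16
y' = 18*1 - 16*0 = 18

(16, 18)


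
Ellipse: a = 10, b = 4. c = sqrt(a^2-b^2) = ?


c^2 = 10^2 - 4^2 = 100 - 16 = 84
c = sqrt(84) = 9.1652

c = 9.1652


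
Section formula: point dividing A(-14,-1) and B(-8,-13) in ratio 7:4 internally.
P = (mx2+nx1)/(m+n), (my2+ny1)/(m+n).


Px = (7*(-8) + 4*(-14))/11 = -112/11 = -10.1818
Py = (7*(-13) + 4*(-1))/11 = -95/11 = -8.6364

P = (-10.1818, -8.6364)


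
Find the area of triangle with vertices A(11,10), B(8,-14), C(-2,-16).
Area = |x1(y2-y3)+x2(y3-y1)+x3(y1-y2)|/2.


11*(-14+ 16) = 22
8*(-16-10) = -208
-2*(10+ 14) = -48
sum = -234
Area = |-234|/2 = 117.0000

117.0000 sq units


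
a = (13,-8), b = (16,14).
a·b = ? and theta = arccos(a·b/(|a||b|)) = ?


a·b = 13*16 - 8*14 = 208 - 112 = 96
|a| = sqrt(169+64) = 15.2643
|b| = sqrt(256+196) = 21.2603
cos(theta) = 96/(sqrt(233)*sqrt(452)) = 96/sqrt(105316) = 0.295818
theta = arccos(96/sqrt(105316)) = 72.7934 degrees

a·b = 96, theta = 72.7934 deg


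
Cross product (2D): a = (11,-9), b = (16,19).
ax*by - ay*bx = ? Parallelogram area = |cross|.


cross = 11*19 + 9*16 = 209 + 144 = 353
Parallelogram area = |353| = 353

cross = 353, parallelogram area = 353


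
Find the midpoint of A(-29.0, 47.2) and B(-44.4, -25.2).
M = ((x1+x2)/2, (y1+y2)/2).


Mx = (-29.0 - 44.4)/2 = -73.4/2 = -36.7000
My = (47.2 - 25.2)/2 = 22/2 = 11.0000

(-36.7000, 11.0000)


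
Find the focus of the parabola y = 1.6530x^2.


a = 1.6530
4a = 6.6120
focus = (0, 1/6.6120) = (0, 0.1512)

Focus = (0, 0.1512)


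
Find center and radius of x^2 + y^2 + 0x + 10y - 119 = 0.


h = -D/2 = 0/2 = 0
k = -E/2 = -10/2 = -5
r^2 = h^2 + k^2 - F = 0 + 25 + 119 = 144
r = 12

Center (0, -5), radius = 12


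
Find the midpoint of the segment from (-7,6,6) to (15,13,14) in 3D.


Mx = (-7+15)/2 = 4.0000
My = (6+13)/2 = 9.5000
Mz = (6+14)/2 = 10.0000

M = (4.0000, 9.5000, 10.0000)


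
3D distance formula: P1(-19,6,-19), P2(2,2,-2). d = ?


dx=21, dy=-4, dz=17
d = sqrt(441+16+289) = sqrt(746) = 27.3130

27.3130


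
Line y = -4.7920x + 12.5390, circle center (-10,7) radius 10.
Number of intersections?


Substitute y = -4.7920x + 12.5390: (x+ 10)^2 + (-4.7920x+12.5390-7)^2 = 100
Expand to Ax^2 + Bx + C = 0, where b-k = 5.539
A = 1+m^2 = 23.963264
B = 2(m(b-k) - h) = 2(-4.7920*5.539 + 10) = -33.085776
C = h^2 + (b-k)^2 - r^2 = 100 + 30.680521 - 100 = 30.680521
disc = B^2-4AC = 1094.6686 - 2940.8217 = -1846.1531
disc < 0

0 intersection points


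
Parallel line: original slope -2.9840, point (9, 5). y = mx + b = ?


Parallel lines have equal slopes.
m2 = -2.9840
b2 = 5 + 2.9840*9 = 31.8560

y = -2.9840x + 31.8560


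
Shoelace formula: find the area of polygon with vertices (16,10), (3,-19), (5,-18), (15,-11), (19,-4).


sum(xi*y_{i+1}) = 16*(-19) + 3*(-18) + 5*(-11) + 15*(-4) + 19*10 = -283
sum(yi*x_{i+1}) = 10*3 - 19*5 - 18*15 - 11*19 - 4*16 = -608
Area = |-283 + 608|/2 = 325/2 = 162.5000

162.5000 sq units


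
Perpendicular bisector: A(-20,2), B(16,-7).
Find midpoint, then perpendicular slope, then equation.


Midpoint = (-2, -2.5)
Slope of AB = dy/dx = -9/36 = -0.2500
Perp slope = -dx/dy = 36/9 = 4.0000
b = My - (perp slope)*Mx = -2.5 + (36*(-2))/(-9) = -2.5 + 8.0000 = 5.5000

y = 4.0000x + 5.5000


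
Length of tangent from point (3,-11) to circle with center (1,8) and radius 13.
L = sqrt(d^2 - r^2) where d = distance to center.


d = sqrt((3-1)^2 + (-11-8)^2) = sqrt(4+361) = 19.1050
L = sqrt(365.0000 - 169) = sqrt(196.0000) = 14.0000

14.0000


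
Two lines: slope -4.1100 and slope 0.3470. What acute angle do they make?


m1-m2 = -4.457
1+m1*m2 = -0.42617
tan(theta) = |-4.457/(-0.42617)| = 10.458268
theta = arctan(|-4.457/(-0.42617)|) = 84.5381 degrees (acute angle)

84.5381 degrees


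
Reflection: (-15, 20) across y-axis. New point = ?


Reflection rule for y-axis: (-x, y)
(-15, 20) -> (15, 20)

(15, 20)


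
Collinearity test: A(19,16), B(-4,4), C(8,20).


19*(4-20) - 4*(20-16) + 8*(16-4)
= -304 - 16 + 96 = -224

No, not collinear (determinant = -224)


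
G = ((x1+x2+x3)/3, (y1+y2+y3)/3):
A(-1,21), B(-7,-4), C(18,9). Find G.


Gx = (-1- 7+18)/3 = 10/3 = 3.3333
Gy = (21- 4+9)/3 = 26/3 = 8.6667

G = (3.3333, 8.6667)


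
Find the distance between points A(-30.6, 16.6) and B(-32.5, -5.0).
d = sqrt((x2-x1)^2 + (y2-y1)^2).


dx = -32.5 + 30.6 = -1.9
dy = -5.0 - 16.6 = -21.6
d = sqrt(3.61 + 466.56) = sqrt(470.17) = 21.6834

21.6834


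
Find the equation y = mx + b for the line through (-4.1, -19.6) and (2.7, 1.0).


m = (20.6)/(6.8) = 3.0294
b = y1 - m*x1 = -19.6 - (20.6*(-4.1))/(6.8) = -19.6 + 12.4206 = -7.1794

y = 3.0294x - 7.1794


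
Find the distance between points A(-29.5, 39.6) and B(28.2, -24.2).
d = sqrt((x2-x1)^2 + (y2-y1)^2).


dx = 28.2 + 29.5 = 57.7
dy = -24.2 - 39.6 = -63.8
d = sqrt(3329.29 + 4070.44) = sqrt(7399.73) = 86.0217

86.0217


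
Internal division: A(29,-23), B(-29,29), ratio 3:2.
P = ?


Px = (3*(-29) + 2*29)/5 = -29/5 = -5.8000
Py = (3*29 + 2*(-23))/5 = 41/5 = 8.2000

P = (-5.8000, 8.2000)


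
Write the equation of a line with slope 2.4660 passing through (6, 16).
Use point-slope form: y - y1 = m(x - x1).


y - 16 = 2.4660(x - 6)
y = 2.4660x + 16 - 2.4660*6
y = 2.4660x + 1.2040

y = 2.4660x + 1.2040


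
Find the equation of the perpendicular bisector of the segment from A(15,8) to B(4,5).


Midpoint = (9.5, 6.5)
Slope of AB = dy/dx = -3/(-11) = 0.2727
Perp slope = -dx/dy = -11/3 = -3.6667
b = My - (perp slope)*Mx = 6.5 + (-11*9.5)/(-3) = 6.5 + 34.8333 = 41.3333

y = -3.6667x + 41.3333


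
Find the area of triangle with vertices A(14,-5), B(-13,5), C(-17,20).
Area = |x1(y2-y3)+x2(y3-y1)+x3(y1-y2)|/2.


14*(5-20) = -210
-13*(20+ 5) = -325
-17*(-5-5) = 170
sum = -365
Area = |-365|/2 = 182.5000

182.5000 sq units


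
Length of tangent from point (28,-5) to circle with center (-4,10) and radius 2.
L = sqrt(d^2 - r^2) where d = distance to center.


d = sqrt((28+ 4)^2 + (-5-10)^2) = sqrt(1024+225) = 35.3412
L = sqrt(1249.0000 - 4) = sqrt(1245.0000) = 35.2846

35.2846


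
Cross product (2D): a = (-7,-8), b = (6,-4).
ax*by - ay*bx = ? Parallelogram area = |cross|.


cross = -7*(-4) + 8*6 = 28 + 48 = 76
Parallelogram area = |76| = 76

cross = 76, parallelogram area = 76


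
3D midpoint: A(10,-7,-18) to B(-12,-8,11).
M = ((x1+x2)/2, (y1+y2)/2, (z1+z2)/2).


Mx = (10- 12)/2 = -1.0000
My = (-7- 8)/2 = -7.5000
Mz = (-18+11)/2 = -3.5000

M = (-1.0000, -7.5000, -3.5000)


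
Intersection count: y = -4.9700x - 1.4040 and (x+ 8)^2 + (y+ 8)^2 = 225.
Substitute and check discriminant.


Substitute y = -4.9700x - 1.4040: (x+ 8)^2 + (-4.9700x- 1.4040+ 8)^2 = 225
Expand to Ax^2 + Bx + C = 0, where b-k = 6.596
A = 1+m^2 = 25.7009
B = 2(m(b-k) - h) = 2(-4.9700*6.596 + 8) = -49.56424
C = h^2 + (b-k)^2 - r^2 = 64 + 43.507216 - 225 = -117.492784
disc = B^2-4AC = 2456.6139 + 12078.6812 = 14535.2951
disc > 0

2 intersection points


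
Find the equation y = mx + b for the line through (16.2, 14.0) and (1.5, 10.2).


m = (-3.8)/(-14.7) = 0.2585
b = y1 - m*x1 = 14.0 - (-3.8*16.2)/(-14.7) = 14.0 - 4.1878 = 9.8122

y = 0.2585x + 9.8122


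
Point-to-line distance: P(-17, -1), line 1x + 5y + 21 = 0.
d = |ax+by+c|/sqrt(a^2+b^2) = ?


|1*(-17) + 5*(-1) + 21| = |-1| = 1
sqrt(1 + 25) = sqrt(26) = 5.0990
d = 1/sqrt(26) = 0.1961

0.1961


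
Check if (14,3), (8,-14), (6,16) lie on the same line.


14*(-14-16) + 8*(16-3) + 6*(3+ 14)
= -420 + 104 + 102 = -214

No, not collinear (determinant = -214)
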